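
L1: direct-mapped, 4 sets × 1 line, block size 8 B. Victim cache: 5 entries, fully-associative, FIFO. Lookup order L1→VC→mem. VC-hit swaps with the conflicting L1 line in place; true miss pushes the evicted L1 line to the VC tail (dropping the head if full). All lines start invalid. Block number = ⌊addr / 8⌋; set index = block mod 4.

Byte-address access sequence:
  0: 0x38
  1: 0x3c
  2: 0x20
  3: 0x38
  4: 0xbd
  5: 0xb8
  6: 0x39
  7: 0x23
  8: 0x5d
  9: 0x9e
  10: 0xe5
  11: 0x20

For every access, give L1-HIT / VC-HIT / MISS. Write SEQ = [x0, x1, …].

  [0] addr=0x38 blk=7 s=3: MISS | VC []
  [1] addr=0x3c blk=7 s=3: L1-HIT | VC []
  [2] addr=0x20 blk=4 s=0: MISS | VC []
  [3] addr=0x38 blk=7 s=3: L1-HIT | VC []
  [4] addr=0xbd blk=23 s=3: MISS | VC [7]
  [5] addr=0xb8 blk=23 s=3: L1-HIT | VC [7]
  [6] addr=0x39 blk=7 s=3: VC-HIT | VC [23]
  [7] addr=0x23 blk=4 s=0: L1-HIT | VC [23]
  [8] addr=0x5d blk=11 s=3: MISS | VC [23, 7]
  [9] addr=0x9e blk=19 s=3: MISS | VC [23, 7, 11]
  [10] addr=0xe5 blk=28 s=0: MISS | VC [23, 7, 11, 4]
  [11] addr=0x20 blk=4 s=0: VC-HIT | VC [23, 7, 11, 28]

SEQ = [MISS, L1-HIT, MISS, L1-HIT, MISS, L1-HIT, VC-HIT, L1-HIT, MISS, MISS, MISS, VC-HIT]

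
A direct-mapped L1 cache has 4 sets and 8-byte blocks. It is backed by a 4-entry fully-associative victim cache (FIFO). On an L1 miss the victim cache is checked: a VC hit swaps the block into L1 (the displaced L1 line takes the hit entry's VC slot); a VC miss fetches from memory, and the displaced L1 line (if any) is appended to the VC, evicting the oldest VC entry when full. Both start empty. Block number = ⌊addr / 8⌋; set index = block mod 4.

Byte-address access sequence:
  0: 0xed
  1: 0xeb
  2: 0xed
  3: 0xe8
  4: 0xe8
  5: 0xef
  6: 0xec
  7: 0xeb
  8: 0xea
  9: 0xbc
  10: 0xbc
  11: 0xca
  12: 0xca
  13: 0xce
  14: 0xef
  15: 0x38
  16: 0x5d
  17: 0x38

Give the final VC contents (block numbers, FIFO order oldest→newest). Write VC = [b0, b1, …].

VC = [25, 23, 11]

  [0] addr=0xed blk=29 s=1: MISS | VC []
  [1] addr=0xeb blk=29 s=1: L1-HIT | VC []
  [2] addr=0xed blk=29 s=1: L1-HIT | VC []
  [3] addr=0xe8 blk=29 s=1: L1-HIT | VC []
  [4] addr=0xe8 blk=29 s=1: L1-HIT | VC []
  [5] addr=0xef blk=29 s=1: L1-HIT | VC []
  [6] addr=0xec blk=29 s=1: L1-HIT | VC []
  [7] addr=0xeb blk=29 s=1: L1-HIT | VC []
  [8] addr=0xea blk=29 s=1: L1-HIT | VC []
  [9] addr=0xbc blk=23 s=3: MISS | VC []
  [10] addr=0xbc blk=23 s=3: L1-HIT | VC []
  [11] addr=0xca blk=25 s=1: MISS | VC [29]
  [12] addr=0xca blk=25 s=1: L1-HIT | VC [29]
  [13] addr=0xce blk=25 s=1: L1-HIT | VC [29]
  [14] addr=0xef blk=29 s=1: VC-HIT | VC [25]
  [15] addr=0x38 blk=7 s=3: MISS | VC [25, 23]
  [16] addr=0x5d blk=11 s=3: MISS | VC [25, 23, 7]
  [17] addr=0x38 blk=7 s=3: VC-HIT | VC [25, 23, 11]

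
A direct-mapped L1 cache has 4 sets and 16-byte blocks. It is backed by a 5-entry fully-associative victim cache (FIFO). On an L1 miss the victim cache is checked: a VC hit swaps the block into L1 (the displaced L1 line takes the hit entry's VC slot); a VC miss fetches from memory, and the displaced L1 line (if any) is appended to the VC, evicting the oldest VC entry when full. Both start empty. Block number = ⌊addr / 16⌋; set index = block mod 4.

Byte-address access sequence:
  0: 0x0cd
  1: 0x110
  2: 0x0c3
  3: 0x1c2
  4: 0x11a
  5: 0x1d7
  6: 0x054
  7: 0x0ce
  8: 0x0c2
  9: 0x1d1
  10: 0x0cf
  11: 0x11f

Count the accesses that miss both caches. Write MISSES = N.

MISSES = 5

0: 0xcd (blk 12, set 0) → MISS  vc=[]
1: 0x110 (blk 17, set 1) → MISS  vc=[]
2: 0xc3 (blk 12, set 0) → L1-HIT  vc=[]
3: 0x1c2 (blk 28, set 0) → MISS  vc=[12]
4: 0x11a (blk 17, set 1) → L1-HIT  vc=[12]
5: 0x1d7 (blk 29, set 1) → MISS  vc=[12, 17]
6: 0x54 (blk 5, set 1) → MISS  vc=[12, 17, 29]
7: 0xce (blk 12, set 0) → VC-HIT  vc=[28, 17, 29]
8: 0xc2 (blk 12, set 0) → L1-HIT  vc=[28, 17, 29]
9: 0x1d1 (blk 29, set 1) → VC-HIT  vc=[28, 17, 5]
10: 0xcf (blk 12, set 0) → L1-HIT  vc=[28, 17, 5]
11: 0x11f (blk 17, set 1) → VC-HIT  vc=[28, 29, 5]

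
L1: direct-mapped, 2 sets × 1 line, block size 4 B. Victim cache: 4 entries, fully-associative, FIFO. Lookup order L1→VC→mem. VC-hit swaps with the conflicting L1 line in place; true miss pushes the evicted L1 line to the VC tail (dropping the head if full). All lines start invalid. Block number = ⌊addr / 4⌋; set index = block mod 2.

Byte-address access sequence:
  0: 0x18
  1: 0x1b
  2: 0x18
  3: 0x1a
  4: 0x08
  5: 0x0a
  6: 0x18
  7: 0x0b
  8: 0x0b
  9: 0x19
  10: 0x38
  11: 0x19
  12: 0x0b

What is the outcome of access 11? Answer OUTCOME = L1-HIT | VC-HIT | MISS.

OUTCOME = VC-HIT

  [0] addr=0x18 blk=6 s=0: MISS | VC []
  [1] addr=0x1b blk=6 s=0: L1-HIT | VC []
  [2] addr=0x18 blk=6 s=0: L1-HIT | VC []
  [3] addr=0x1a blk=6 s=0: L1-HIT | VC []
  [4] addr=0x8 blk=2 s=0: MISS | VC [6]
  [5] addr=0xa blk=2 s=0: L1-HIT | VC [6]
  [6] addr=0x18 blk=6 s=0: VC-HIT | VC [2]
  [7] addr=0xb blk=2 s=0: VC-HIT | VC [6]
  [8] addr=0xb blk=2 s=0: L1-HIT | VC [6]
  [9] addr=0x19 blk=6 s=0: VC-HIT | VC [2]
  [10] addr=0x38 blk=14 s=0: MISS | VC [2, 6]
  [11] addr=0x19 blk=6 s=0: VC-HIT | VC [2, 14]
  [12] addr=0xb blk=2 s=0: VC-HIT | VC [6, 14]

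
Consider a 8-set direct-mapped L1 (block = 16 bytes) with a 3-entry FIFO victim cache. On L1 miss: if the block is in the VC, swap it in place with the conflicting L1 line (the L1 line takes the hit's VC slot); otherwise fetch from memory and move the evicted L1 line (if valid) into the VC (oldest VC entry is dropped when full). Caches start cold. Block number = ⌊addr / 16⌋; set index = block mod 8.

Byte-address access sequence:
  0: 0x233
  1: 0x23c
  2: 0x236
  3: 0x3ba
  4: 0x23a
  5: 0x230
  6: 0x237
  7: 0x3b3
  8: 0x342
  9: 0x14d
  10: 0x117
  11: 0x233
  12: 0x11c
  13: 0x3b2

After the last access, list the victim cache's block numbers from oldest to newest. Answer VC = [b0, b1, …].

#0 0x233→b35/s3 MISS; vc=[]
#1 0x23c→b35/s3 L1-HIT; vc=[]
#2 0x236→b35/s3 L1-HIT; vc=[]
#3 0x3ba→b59/s3 MISS; vc=[35]
#4 0x23a→b35/s3 VC-HIT; vc=[59]
#5 0x230→b35/s3 L1-HIT; vc=[59]
#6 0x237→b35/s3 L1-HIT; vc=[59]
#7 0x3b3→b59/s3 VC-HIT; vc=[35]
#8 0x342→b52/s4 MISS; vc=[35]
#9 0x14d→b20/s4 MISS; vc=[35,52]
#10 0x117→b17/s1 MISS; vc=[35,52]
#11 0x233→b35/s3 VC-HIT; vc=[59,52]
#12 0x11c→b17/s1 L1-HIT; vc=[59,52]
#13 0x3b2→b59/s3 VC-HIT; vc=[35,52]

VC = [35, 52]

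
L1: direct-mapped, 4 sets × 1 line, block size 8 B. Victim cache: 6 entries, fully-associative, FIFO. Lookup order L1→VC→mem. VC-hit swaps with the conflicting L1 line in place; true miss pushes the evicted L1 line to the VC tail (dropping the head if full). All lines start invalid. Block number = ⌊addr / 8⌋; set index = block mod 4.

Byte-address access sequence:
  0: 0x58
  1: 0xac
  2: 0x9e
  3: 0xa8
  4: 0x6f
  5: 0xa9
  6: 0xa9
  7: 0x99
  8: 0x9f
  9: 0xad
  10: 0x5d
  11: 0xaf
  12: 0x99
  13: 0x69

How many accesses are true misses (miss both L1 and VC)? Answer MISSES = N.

MISSES = 4

  [0] addr=0x58 blk=11 s=3: MISS | VC []
  [1] addr=0xac blk=21 s=1: MISS | VC []
  [2] addr=0x9e blk=19 s=3: MISS | VC [11]
  [3] addr=0xa8 blk=21 s=1: L1-HIT | VC [11]
  [4] addr=0x6f blk=13 s=1: MISS | VC [11, 21]
  [5] addr=0xa9 blk=21 s=1: VC-HIT | VC [11, 13]
  [6] addr=0xa9 blk=21 s=1: L1-HIT | VC [11, 13]
  [7] addr=0x99 blk=19 s=3: L1-HIT | VC [11, 13]
  [8] addr=0x9f blk=19 s=3: L1-HIT | VC [11, 13]
  [9] addr=0xad blk=21 s=1: L1-HIT | VC [11, 13]
  [10] addr=0x5d blk=11 s=3: VC-HIT | VC [19, 13]
  [11] addr=0xaf blk=21 s=1: L1-HIT | VC [19, 13]
  [12] addr=0x99 blk=19 s=3: VC-HIT | VC [11, 13]
  [13] addr=0x69 blk=13 s=1: VC-HIT | VC [11, 21]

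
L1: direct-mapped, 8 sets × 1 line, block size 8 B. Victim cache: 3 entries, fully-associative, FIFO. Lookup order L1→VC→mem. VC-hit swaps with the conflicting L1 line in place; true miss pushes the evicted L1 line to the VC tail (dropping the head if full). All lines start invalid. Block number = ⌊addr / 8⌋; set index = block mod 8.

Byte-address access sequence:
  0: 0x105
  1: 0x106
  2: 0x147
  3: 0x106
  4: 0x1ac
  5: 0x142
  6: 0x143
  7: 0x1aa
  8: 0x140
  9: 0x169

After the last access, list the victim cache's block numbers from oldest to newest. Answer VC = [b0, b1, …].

#0 0x105→b32/s0 MISS; vc=[]
#1 0x106→b32/s0 L1-HIT; vc=[]
#2 0x147→b40/s0 MISS; vc=[32]
#3 0x106→b32/s0 VC-HIT; vc=[40]
#4 0x1ac→b53/s5 MISS; vc=[40]
#5 0x142→b40/s0 VC-HIT; vc=[32]
#6 0x143→b40/s0 L1-HIT; vc=[32]
#7 0x1aa→b53/s5 L1-HIT; vc=[32]
#8 0x140→b40/s0 L1-HIT; vc=[32]
#9 0x169→b45/s5 MISS; vc=[32,53]

VC = [32, 53]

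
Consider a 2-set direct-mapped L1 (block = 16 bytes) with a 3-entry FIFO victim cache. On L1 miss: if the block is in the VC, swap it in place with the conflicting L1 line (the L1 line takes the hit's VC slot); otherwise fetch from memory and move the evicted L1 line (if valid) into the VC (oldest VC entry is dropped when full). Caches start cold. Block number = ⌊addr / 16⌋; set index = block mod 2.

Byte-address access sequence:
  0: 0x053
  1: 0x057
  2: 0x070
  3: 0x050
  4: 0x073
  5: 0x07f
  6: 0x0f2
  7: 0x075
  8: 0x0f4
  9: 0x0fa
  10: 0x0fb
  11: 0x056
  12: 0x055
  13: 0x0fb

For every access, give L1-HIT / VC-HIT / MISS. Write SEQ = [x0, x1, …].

SEQ = [MISS, L1-HIT, MISS, VC-HIT, VC-HIT, L1-HIT, MISS, VC-HIT, VC-HIT, L1-HIT, L1-HIT, VC-HIT, L1-HIT, VC-HIT]

#0 0x53→b5/s1 MISS; vc=[]
#1 0x57→b5/s1 L1-HIT; vc=[]
#2 0x70→b7/s1 MISS; vc=[5]
#3 0x50→b5/s1 VC-HIT; vc=[7]
#4 0x73→b7/s1 VC-HIT; vc=[5]
#5 0x7f→b7/s1 L1-HIT; vc=[5]
#6 0xf2→b15/s1 MISS; vc=[5,7]
#7 0x75→b7/s1 VC-HIT; vc=[5,15]
#8 0xf4→b15/s1 VC-HIT; vc=[5,7]
#9 0xfa→b15/s1 L1-HIT; vc=[5,7]
#10 0xfb→b15/s1 L1-HIT; vc=[5,7]
#11 0x56→b5/s1 VC-HIT; vc=[15,7]
#12 0x55→b5/s1 L1-HIT; vc=[15,7]
#13 0xfb→b15/s1 VC-HIT; vc=[5,7]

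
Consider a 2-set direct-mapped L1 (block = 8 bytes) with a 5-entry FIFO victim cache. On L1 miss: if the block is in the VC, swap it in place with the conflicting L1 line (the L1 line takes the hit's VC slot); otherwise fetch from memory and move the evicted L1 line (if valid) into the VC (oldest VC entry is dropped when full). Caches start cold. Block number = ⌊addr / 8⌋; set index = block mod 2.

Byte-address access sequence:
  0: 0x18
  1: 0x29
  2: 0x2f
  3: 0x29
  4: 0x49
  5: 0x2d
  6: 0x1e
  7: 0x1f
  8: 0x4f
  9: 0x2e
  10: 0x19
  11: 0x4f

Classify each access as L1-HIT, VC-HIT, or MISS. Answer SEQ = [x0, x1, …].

SEQ = [MISS, MISS, L1-HIT, L1-HIT, MISS, VC-HIT, VC-HIT, L1-HIT, VC-HIT, VC-HIT, VC-HIT, VC-HIT]

#0 0x18→b3/s1 MISS; vc=[]
#1 0x29→b5/s1 MISS; vc=[3]
#2 0x2f→b5/s1 L1-HIT; vc=[3]
#3 0x29→b5/s1 L1-HIT; vc=[3]
#4 0x49→b9/s1 MISS; vc=[3,5]
#5 0x2d→b5/s1 VC-HIT; vc=[3,9]
#6 0x1e→b3/s1 VC-HIT; vc=[5,9]
#7 0x1f→b3/s1 L1-HIT; vc=[5,9]
#8 0x4f→b9/s1 VC-HIT; vc=[5,3]
#9 0x2e→b5/s1 VC-HIT; vc=[9,3]
#10 0x19→b3/s1 VC-HIT; vc=[9,5]
#11 0x4f→b9/s1 VC-HIT; vc=[3,5]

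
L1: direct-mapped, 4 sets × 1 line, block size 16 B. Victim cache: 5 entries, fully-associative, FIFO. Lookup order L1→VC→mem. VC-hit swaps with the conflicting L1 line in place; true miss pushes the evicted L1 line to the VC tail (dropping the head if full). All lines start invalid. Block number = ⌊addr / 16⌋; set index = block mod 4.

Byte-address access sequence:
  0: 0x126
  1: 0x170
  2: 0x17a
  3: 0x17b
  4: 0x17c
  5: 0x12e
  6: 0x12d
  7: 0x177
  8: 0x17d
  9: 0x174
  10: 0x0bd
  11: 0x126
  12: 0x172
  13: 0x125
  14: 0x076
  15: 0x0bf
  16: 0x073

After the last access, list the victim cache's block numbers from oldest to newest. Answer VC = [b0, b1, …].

VC = [11, 23]

#0 0x126→b18/s2 MISS; vc=[]
#1 0x170→b23/s3 MISS; vc=[]
#2 0x17a→b23/s3 L1-HIT; vc=[]
#3 0x17b→b23/s3 L1-HIT; vc=[]
#4 0x17c→b23/s3 L1-HIT; vc=[]
#5 0x12e→b18/s2 L1-HIT; vc=[]
#6 0x12d→b18/s2 L1-HIT; vc=[]
#7 0x177→b23/s3 L1-HIT; vc=[]
#8 0x17d→b23/s3 L1-HIT; vc=[]
#9 0x174→b23/s3 L1-HIT; vc=[]
#10 0xbd→b11/s3 MISS; vc=[23]
#11 0x126→b18/s2 L1-HIT; vc=[23]
#12 0x172→b23/s3 VC-HIT; vc=[11]
#13 0x125→b18/s2 L1-HIT; vc=[11]
#14 0x76→b7/s3 MISS; vc=[11,23]
#15 0xbf→b11/s3 VC-HIT; vc=[7,23]
#16 0x73→b7/s3 VC-HIT; vc=[11,23]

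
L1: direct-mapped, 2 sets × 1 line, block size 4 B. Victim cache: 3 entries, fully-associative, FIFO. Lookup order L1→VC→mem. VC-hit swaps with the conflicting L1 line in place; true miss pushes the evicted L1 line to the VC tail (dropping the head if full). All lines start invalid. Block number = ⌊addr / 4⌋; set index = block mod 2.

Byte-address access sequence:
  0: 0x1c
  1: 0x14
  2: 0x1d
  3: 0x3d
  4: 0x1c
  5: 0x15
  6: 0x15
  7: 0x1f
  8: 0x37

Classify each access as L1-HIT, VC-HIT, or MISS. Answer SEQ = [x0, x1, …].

SEQ = [MISS, MISS, VC-HIT, MISS, VC-HIT, VC-HIT, L1-HIT, VC-HIT, MISS]

  [0] addr=0x1c blk=7 s=1: MISS | VC []
  [1] addr=0x14 blk=5 s=1: MISS | VC [7]
  [2] addr=0x1d blk=7 s=1: VC-HIT | VC [5]
  [3] addr=0x3d blk=15 s=1: MISS | VC [5, 7]
  [4] addr=0x1c blk=7 s=1: VC-HIT | VC [5, 15]
  [5] addr=0x15 blk=5 s=1: VC-HIT | VC [7, 15]
  [6] addr=0x15 blk=5 s=1: L1-HIT | VC [7, 15]
  [7] addr=0x1f blk=7 s=1: VC-HIT | VC [5, 15]
  [8] addr=0x37 blk=13 s=1: MISS | VC [5, 15, 7]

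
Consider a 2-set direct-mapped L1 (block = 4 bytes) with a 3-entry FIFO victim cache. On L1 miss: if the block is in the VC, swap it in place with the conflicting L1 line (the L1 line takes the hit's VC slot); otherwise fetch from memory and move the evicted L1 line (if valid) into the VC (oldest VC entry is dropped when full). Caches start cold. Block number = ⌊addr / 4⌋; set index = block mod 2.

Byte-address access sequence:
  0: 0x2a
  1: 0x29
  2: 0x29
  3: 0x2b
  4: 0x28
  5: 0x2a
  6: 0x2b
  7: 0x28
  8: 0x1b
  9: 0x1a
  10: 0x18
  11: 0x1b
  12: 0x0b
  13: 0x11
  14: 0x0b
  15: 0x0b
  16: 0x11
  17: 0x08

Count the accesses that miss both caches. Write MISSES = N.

MISSES = 4

0: 0x2a (blk 10, set 0) → MISS  vc=[]
1: 0x29 (blk 10, set 0) → L1-HIT  vc=[]
2: 0x29 (blk 10, set 0) → L1-HIT  vc=[]
3: 0x2b (blk 10, set 0) → L1-HIT  vc=[]
4: 0x28 (blk 10, set 0) → L1-HIT  vc=[]
5: 0x2a (blk 10, set 0) → L1-HIT  vc=[]
6: 0x2b (blk 10, set 0) → L1-HIT  vc=[]
7: 0x28 (blk 10, set 0) → L1-HIT  vc=[]
8: 0x1b (blk 6, set 0) → MISS  vc=[10]
9: 0x1a (blk 6, set 0) → L1-HIT  vc=[10]
10: 0x18 (blk 6, set 0) → L1-HIT  vc=[10]
11: 0x1b (blk 6, set 0) → L1-HIT  vc=[10]
12: 0xb (blk 2, set 0) → MISS  vc=[10, 6]
13: 0x11 (blk 4, set 0) → MISS  vc=[10, 6, 2]
14: 0xb (blk 2, set 0) → VC-HIT  vc=[10, 6, 4]
15: 0xb (blk 2, set 0) → L1-HIT  vc=[10, 6, 4]
16: 0x11 (blk 4, set 0) → VC-HIT  vc=[10, 6, 2]
17: 0x8 (blk 2, set 0) → VC-HIT  vc=[10, 6, 4]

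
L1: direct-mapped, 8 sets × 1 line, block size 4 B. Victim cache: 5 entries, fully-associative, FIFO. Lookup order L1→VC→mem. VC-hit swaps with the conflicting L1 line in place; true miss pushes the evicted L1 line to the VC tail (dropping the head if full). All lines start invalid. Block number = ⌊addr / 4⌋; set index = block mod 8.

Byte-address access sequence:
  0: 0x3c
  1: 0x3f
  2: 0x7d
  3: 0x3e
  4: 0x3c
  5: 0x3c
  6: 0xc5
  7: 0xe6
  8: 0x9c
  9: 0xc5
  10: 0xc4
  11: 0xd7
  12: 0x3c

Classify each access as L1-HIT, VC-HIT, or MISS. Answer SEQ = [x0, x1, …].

SEQ = [MISS, L1-HIT, MISS, VC-HIT, L1-HIT, L1-HIT, MISS, MISS, MISS, VC-HIT, L1-HIT, MISS, VC-HIT]

0: 0x3c (blk 15, set 7) → MISS  vc=[]
1: 0x3f (blk 15, set 7) → L1-HIT  vc=[]
2: 0x7d (blk 31, set 7) → MISS  vc=[15]
3: 0x3e (blk 15, set 7) → VC-HIT  vc=[31]
4: 0x3c (blk 15, set 7) → L1-HIT  vc=[31]
5: 0x3c (blk 15, set 7) → L1-HIT  vc=[31]
6: 0xc5 (blk 49, set 1) → MISS  vc=[31]
7: 0xe6 (blk 57, set 1) → MISS  vc=[31, 49]
8: 0x9c (blk 39, set 7) → MISS  vc=[31, 49, 15]
9: 0xc5 (blk 49, set 1) → VC-HIT  vc=[31, 57, 15]
10: 0xc4 (blk 49, set 1) → L1-HIT  vc=[31, 57, 15]
11: 0xd7 (blk 53, set 5) → MISS  vc=[31, 57, 15]
12: 0x3c (blk 15, set 7) → VC-HIT  vc=[31, 57, 39]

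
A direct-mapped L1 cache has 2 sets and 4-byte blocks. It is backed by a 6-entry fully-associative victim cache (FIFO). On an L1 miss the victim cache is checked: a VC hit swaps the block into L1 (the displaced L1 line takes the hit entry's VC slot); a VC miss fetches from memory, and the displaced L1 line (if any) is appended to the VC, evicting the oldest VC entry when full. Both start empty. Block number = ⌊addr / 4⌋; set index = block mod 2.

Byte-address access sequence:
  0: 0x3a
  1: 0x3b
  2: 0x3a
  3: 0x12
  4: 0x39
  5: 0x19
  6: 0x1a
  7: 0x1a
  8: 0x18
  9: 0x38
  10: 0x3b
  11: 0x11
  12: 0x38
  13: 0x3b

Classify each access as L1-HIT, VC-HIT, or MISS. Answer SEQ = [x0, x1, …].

  [0] addr=0x3a blk=14 s=0: MISS | VC []
  [1] addr=0x3b blk=14 s=0: L1-HIT | VC []
  [2] addr=0x3a blk=14 s=0: L1-HIT | VC []
  [3] addr=0x12 blk=4 s=0: MISS | VC [14]
  [4] addr=0x39 blk=14 s=0: VC-HIT | VC [4]
  [5] addr=0x19 blk=6 s=0: MISS | VC [4, 14]
  [6] addr=0x1a blk=6 s=0: L1-HIT | VC [4, 14]
  [7] addr=0x1a blk=6 s=0: L1-HIT | VC [4, 14]
  [8] addr=0x18 blk=6 s=0: L1-HIT | VC [4, 14]
  [9] addr=0x38 blk=14 s=0: VC-HIT | VC [4, 6]
  [10] addr=0x3b blk=14 s=0: L1-HIT | VC [4, 6]
  [11] addr=0x11 blk=4 s=0: VC-HIT | VC [14, 6]
  [12] addr=0x38 blk=14 s=0: VC-HIT | VC [4, 6]
  [13] addr=0x3b blk=14 s=0: L1-HIT | VC [4, 6]

SEQ = [MISS, L1-HIT, L1-HIT, MISS, VC-HIT, MISS, L1-HIT, L1-HIT, L1-HIT, VC-HIT, L1-HIT, VC-HIT, VC-HIT, L1-HIT]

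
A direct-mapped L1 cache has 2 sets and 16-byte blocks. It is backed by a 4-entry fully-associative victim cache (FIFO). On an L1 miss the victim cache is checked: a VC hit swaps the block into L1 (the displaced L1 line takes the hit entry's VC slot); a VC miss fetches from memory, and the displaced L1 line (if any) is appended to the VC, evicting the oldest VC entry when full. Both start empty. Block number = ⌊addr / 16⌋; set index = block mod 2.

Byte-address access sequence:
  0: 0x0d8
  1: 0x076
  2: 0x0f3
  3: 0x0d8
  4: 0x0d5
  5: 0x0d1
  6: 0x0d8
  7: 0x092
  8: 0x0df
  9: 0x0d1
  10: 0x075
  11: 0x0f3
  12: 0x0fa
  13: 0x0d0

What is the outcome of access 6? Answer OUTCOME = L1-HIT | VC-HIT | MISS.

OUTCOME = L1-HIT

0: 0xd8 (blk 13, set 1) → MISS  vc=[]
1: 0x76 (blk 7, set 1) → MISS  vc=[13]
2: 0xf3 (blk 15, set 1) → MISS  vc=[13, 7]
3: 0xd8 (blk 13, set 1) → VC-HIT  vc=[15, 7]
4: 0xd5 (blk 13, set 1) → L1-HIT  vc=[15, 7]
5: 0xd1 (blk 13, set 1) → L1-HIT  vc=[15, 7]
6: 0xd8 (blk 13, set 1) → L1-HIT  vc=[15, 7]
7: 0x92 (blk 9, set 1) → MISS  vc=[15, 7, 13]
8: 0xdf (blk 13, set 1) → VC-HIT  vc=[15, 7, 9]
9: 0xd1 (blk 13, set 1) → L1-HIT  vc=[15, 7, 9]
10: 0x75 (blk 7, set 1) → VC-HIT  vc=[15, 13, 9]
11: 0xf3 (blk 15, set 1) → VC-HIT  vc=[7, 13, 9]
12: 0xfa (blk 15, set 1) → L1-HIT  vc=[7, 13, 9]
13: 0xd0 (blk 13, set 1) → VC-HIT  vc=[7, 15, 9]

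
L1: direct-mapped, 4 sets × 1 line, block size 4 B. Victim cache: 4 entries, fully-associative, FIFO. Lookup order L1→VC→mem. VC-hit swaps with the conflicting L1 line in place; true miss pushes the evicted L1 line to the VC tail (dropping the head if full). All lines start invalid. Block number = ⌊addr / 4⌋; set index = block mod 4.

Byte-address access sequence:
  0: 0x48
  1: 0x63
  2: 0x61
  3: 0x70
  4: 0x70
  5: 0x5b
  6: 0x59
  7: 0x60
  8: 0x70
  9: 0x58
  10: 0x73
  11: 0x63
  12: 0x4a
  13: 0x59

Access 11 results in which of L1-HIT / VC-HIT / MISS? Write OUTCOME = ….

0: 0x48 (blk 18, set 2) → MISS  vc=[]
1: 0x63 (blk 24, set 0) → MISS  vc=[]
2: 0x61 (blk 24, set 0) → L1-HIT  vc=[]
3: 0x70 (blk 28, set 0) → MISS  vc=[24]
4: 0x70 (blk 28, set 0) → L1-HIT  vc=[24]
5: 0x5b (blk 22, set 2) → MISS  vc=[24, 18]
6: 0x59 (blk 22, set 2) → L1-HIT  vc=[24, 18]
7: 0x60 (blk 24, set 0) → VC-HIT  vc=[28, 18]
8: 0x70 (blk 28, set 0) → VC-HIT  vc=[24, 18]
9: 0x58 (blk 22, set 2) → L1-HIT  vc=[24, 18]
10: 0x73 (blk 28, set 0) → L1-HIT  vc=[24, 18]
11: 0x63 (blk 24, set 0) → VC-HIT  vc=[28, 18]
12: 0x4a (blk 18, set 2) → VC-HIT  vc=[28, 22]
13: 0x59 (blk 22, set 2) → VC-HIT  vc=[28, 18]

OUTCOME = VC-HIT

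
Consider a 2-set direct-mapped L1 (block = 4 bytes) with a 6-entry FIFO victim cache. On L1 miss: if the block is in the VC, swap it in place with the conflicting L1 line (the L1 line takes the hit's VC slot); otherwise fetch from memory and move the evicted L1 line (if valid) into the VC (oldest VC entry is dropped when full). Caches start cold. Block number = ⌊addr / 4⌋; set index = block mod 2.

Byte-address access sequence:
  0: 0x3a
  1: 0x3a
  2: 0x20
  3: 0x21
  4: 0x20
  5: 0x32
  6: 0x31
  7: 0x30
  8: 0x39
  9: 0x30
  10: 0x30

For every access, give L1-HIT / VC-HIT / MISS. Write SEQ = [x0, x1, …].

#0 0x3a→b14/s0 MISS; vc=[]
#1 0x3a→b14/s0 L1-HIT; vc=[]
#2 0x20→b8/s0 MISS; vc=[14]
#3 0x21→b8/s0 L1-HIT; vc=[14]
#4 0x20→b8/s0 L1-HIT; vc=[14]
#5 0x32→b12/s0 MISS; vc=[14,8]
#6 0x31→b12/s0 L1-HIT; vc=[14,8]
#7 0x30→b12/s0 L1-HIT; vc=[14,8]
#8 0x39→b14/s0 VC-HIT; vc=[12,8]
#9 0x30→b12/s0 VC-HIT; vc=[14,8]
#10 0x30→b12/s0 L1-HIT; vc=[14,8]

SEQ = [MISS, L1-HIT, MISS, L1-HIT, L1-HIT, MISS, L1-HIT, L1-HIT, VC-HIT, VC-HIT, L1-HIT]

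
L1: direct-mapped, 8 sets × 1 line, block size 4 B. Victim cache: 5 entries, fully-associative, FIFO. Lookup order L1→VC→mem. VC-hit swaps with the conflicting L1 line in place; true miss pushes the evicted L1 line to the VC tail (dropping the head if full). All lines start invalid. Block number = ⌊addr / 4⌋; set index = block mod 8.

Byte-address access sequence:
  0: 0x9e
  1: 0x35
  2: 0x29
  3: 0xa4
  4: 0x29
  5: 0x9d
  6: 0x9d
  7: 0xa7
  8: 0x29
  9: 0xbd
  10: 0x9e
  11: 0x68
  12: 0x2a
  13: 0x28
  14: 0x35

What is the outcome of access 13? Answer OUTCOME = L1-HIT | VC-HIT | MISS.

#0 0x9e→b39/s7 MISS; vc=[]
#1 0x35→b13/s5 MISS; vc=[]
#2 0x29→b10/s2 MISS; vc=[]
#3 0xa4→b41/s1 MISS; vc=[]
#4 0x29→b10/s2 L1-HIT; vc=[]
#5 0x9d→b39/s7 L1-HIT; vc=[]
#6 0x9d→b39/s7 L1-HIT; vc=[]
#7 0xa7→b41/s1 L1-HIT; vc=[]
#8 0x29→b10/s2 L1-HIT; vc=[]
#9 0xbd→b47/s7 MISS; vc=[39]
#10 0x9e→b39/s7 VC-HIT; vc=[47]
#11 0x68→b26/s2 MISS; vc=[47,10]
#12 0x2a→b10/s2 VC-HIT; vc=[47,26]
#13 0x28→b10/s2 L1-HIT; vc=[47,26]
#14 0x35→b13/s5 L1-HIT; vc=[47,26]

OUTCOME = L1-HIT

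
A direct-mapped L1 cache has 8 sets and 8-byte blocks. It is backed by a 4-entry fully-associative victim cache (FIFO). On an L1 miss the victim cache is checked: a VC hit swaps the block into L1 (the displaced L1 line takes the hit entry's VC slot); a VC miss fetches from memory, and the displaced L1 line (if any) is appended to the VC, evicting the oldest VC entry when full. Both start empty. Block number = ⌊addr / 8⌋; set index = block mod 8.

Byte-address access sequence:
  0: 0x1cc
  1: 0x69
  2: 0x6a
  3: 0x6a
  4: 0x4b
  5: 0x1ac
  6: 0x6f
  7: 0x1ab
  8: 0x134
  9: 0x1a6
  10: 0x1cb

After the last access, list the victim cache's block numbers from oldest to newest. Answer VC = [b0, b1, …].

VC = [9, 13]

#0 0x1cc→b57/s1 MISS; vc=[]
#1 0x69→b13/s5 MISS; vc=[]
#2 0x6a→b13/s5 L1-HIT; vc=[]
#3 0x6a→b13/s5 L1-HIT; vc=[]
#4 0x4b→b9/s1 MISS; vc=[57]
#5 0x1ac→b53/s5 MISS; vc=[57,13]
#6 0x6f→b13/s5 VC-HIT; vc=[57,53]
#7 0x1ab→b53/s5 VC-HIT; vc=[57,13]
#8 0x134→b38/s6 MISS; vc=[57,13]
#9 0x1a6→b52/s4 MISS; vc=[57,13]
#10 0x1cb→b57/s1 VC-HIT; vc=[9,13]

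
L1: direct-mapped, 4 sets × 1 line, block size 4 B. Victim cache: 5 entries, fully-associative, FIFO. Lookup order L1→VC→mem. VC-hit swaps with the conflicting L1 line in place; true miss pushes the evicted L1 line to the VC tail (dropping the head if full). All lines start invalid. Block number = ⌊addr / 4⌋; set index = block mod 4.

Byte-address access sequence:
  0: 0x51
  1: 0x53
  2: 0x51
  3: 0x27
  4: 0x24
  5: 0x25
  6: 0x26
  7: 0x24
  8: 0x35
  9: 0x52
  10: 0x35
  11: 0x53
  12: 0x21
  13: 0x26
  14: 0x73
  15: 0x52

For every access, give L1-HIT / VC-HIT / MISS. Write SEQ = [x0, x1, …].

  [0] addr=0x51 blk=20 s=0: MISS | VC []
  [1] addr=0x53 blk=20 s=0: L1-HIT | VC []
  [2] addr=0x51 blk=20 s=0: L1-HIT | VC []
  [3] addr=0x27 blk=9 s=1: MISS | VC []
  [4] addr=0x24 blk=9 s=1: L1-HIT | VC []
  [5] addr=0x25 blk=9 s=1: L1-HIT | VC []
  [6] addr=0x26 blk=9 s=1: L1-HIT | VC []
  [7] addr=0x24 blk=9 s=1: L1-HIT | VC []
  [8] addr=0x35 blk=13 s=1: MISS | VC [9]
  [9] addr=0x52 blk=20 s=0: L1-HIT | VC [9]
  [10] addr=0x35 blk=13 s=1: L1-HIT | VC [9]
  [11] addr=0x53 blk=20 s=0: L1-HIT | VC [9]
  [12] addr=0x21 blk=8 s=0: MISS | VC [9, 20]
  [13] addr=0x26 blk=9 s=1: VC-HIT | VC [13, 20]
  [14] addr=0x73 blk=28 s=0: MISS | VC [13, 20, 8]
  [15] addr=0x52 blk=20 s=0: VC-HIT | VC [13, 28, 8]

SEQ = [MISS, L1-HIT, L1-HIT, MISS, L1-HIT, L1-HIT, L1-HIT, L1-HIT, MISS, L1-HIT, L1-HIT, L1-HIT, MISS, VC-HIT, MISS, VC-HIT]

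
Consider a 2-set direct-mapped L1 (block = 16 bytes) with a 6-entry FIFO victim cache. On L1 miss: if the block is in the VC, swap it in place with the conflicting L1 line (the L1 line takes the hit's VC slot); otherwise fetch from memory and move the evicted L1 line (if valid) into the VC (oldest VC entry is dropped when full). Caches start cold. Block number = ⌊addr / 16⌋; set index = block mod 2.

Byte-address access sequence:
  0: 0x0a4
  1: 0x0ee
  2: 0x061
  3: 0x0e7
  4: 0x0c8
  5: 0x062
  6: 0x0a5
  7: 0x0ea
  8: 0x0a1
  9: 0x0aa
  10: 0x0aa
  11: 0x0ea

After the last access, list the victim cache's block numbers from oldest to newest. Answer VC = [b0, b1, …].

  [0] addr=0xa4 blk=10 s=0: MISS | VC []
  [1] addr=0xee blk=14 s=0: MISS | VC [10]
  [2] addr=0x61 blk=6 s=0: MISS | VC [10, 14]
  [3] addr=0xe7 blk=14 s=0: VC-HIT | VC [10, 6]
  [4] addr=0xc8 blk=12 s=0: MISS | VC [10, 6, 14]
  [5] addr=0x62 blk=6 s=0: VC-HIT | VC [10, 12, 14]
  [6] addr=0xa5 blk=10 s=0: VC-HIT | VC [6, 12, 14]
  [7] addr=0xea blk=14 s=0: VC-HIT | VC [6, 12, 10]
  [8] addr=0xa1 blk=10 s=0: VC-HIT | VC [6, 12, 14]
  [9] addr=0xaa blk=10 s=0: L1-HIT | VC [6, 12, 14]
  [10] addr=0xaa blk=10 s=0: L1-HIT | VC [6, 12, 14]
  [11] addr=0xea blk=14 s=0: VC-HIT | VC [6, 12, 10]

VC = [6, 12, 10]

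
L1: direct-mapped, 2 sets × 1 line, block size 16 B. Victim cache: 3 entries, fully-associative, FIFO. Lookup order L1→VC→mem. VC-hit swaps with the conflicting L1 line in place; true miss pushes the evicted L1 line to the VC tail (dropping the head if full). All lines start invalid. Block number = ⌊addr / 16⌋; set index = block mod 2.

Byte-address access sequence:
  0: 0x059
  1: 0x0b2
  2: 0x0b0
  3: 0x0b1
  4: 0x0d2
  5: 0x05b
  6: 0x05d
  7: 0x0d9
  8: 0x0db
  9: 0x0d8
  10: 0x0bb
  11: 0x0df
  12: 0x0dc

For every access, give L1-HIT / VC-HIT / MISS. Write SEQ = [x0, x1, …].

#0 0x59→b5/s1 MISS; vc=[]
#1 0xb2→b11/s1 MISS; vc=[5]
#2 0xb0→b11/s1 L1-HIT; vc=[5]
#3 0xb1→b11/s1 L1-HIT; vc=[5]
#4 0xd2→b13/s1 MISS; vc=[5,11]
#5 0x5b→b5/s1 VC-HIT; vc=[13,11]
#6 0x5d→b5/s1 L1-HIT; vc=[13,11]
#7 0xd9→b13/s1 VC-HIT; vc=[5,11]
#8 0xdb→b13/s1 L1-HIT; vc=[5,11]
#9 0xd8→b13/s1 L1-HIT; vc=[5,11]
#10 0xbb→b11/s1 VC-HIT; vc=[5,13]
#11 0xdf→b13/s1 VC-HIT; vc=[5,11]
#12 0xdc→b13/s1 L1-HIT; vc=[5,11]

SEQ = [MISS, MISS, L1-HIT, L1-HIT, MISS, VC-HIT, L1-HIT, VC-HIT, L1-HIT, L1-HIT, VC-HIT, VC-HIT, L1-HIT]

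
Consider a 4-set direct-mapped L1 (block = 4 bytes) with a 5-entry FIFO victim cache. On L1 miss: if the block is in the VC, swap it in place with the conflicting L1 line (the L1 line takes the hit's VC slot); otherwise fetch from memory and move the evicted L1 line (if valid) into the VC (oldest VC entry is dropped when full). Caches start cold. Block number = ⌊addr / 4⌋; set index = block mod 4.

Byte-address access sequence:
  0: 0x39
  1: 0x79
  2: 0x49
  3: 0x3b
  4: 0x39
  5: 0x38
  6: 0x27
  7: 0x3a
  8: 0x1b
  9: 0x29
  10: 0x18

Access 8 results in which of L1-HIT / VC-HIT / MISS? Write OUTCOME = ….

  [0] addr=0x39 blk=14 s=2: MISS | VC []
  [1] addr=0x79 blk=30 s=2: MISS | VC [14]
  [2] addr=0x49 blk=18 s=2: MISS | VC [14, 30]
  [3] addr=0x3b blk=14 s=2: VC-HIT | VC [18, 30]
  [4] addr=0x39 blk=14 s=2: L1-HIT | VC [18, 30]
  [5] addr=0x38 blk=14 s=2: L1-HIT | VC [18, 30]
  [6] addr=0x27 blk=9 s=1: MISS | VC [18, 30]
  [7] addr=0x3a blk=14 s=2: L1-HIT | VC [18, 30]
  [8] addr=0x1b blk=6 s=2: MISS | VC [18, 30, 14]
  [9] addr=0x29 blk=10 s=2: MISS | VC [18, 30, 14, 6]
  [10] addr=0x18 blk=6 s=2: VC-HIT | VC [18, 30, 14, 10]

OUTCOME = MISS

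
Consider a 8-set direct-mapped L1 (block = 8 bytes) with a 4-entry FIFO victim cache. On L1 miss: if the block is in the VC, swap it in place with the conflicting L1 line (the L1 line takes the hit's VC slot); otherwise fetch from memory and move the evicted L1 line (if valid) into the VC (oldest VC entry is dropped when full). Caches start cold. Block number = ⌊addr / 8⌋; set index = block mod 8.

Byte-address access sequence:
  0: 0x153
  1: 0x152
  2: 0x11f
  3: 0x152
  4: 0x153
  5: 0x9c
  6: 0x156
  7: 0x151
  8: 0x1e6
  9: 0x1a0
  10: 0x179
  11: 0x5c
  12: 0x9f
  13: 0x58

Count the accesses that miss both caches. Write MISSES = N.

MISSES = 7

#0 0x153→b42/s2 MISS; vc=[]
#1 0x152→b42/s2 L1-HIT; vc=[]
#2 0x11f→b35/s3 MISS; vc=[]
#3 0x152→b42/s2 L1-HIT; vc=[]
#4 0x153→b42/s2 L1-HIT; vc=[]
#5 0x9c→b19/s3 MISS; vc=[35]
#6 0x156→b42/s2 L1-HIT; vc=[35]
#7 0x151→b42/s2 L1-HIT; vc=[35]
#8 0x1e6→b60/s4 MISS; vc=[35]
#9 0x1a0→b52/s4 MISS; vc=[35,60]
#10 0x179→b47/s7 MISS; vc=[35,60]
#11 0x5c→b11/s3 MISS; vc=[35,60,19]
#12 0x9f→b19/s3 VC-HIT; vc=[35,60,11]
#13 0x58→b11/s3 VC-HIT; vc=[35,60,19]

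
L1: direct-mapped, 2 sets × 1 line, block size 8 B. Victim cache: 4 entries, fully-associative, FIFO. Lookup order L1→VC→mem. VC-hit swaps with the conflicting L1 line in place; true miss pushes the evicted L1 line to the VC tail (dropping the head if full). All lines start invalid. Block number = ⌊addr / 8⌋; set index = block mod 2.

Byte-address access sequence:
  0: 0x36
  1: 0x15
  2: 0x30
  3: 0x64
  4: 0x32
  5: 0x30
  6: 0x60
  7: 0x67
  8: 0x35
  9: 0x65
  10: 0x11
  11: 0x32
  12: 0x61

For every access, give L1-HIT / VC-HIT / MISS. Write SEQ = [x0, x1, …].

SEQ = [MISS, MISS, VC-HIT, MISS, VC-HIT, L1-HIT, VC-HIT, L1-HIT, VC-HIT, VC-HIT, VC-HIT, VC-HIT, VC-HIT]

#0 0x36→b6/s0 MISS; vc=[]
#1 0x15→b2/s0 MISS; vc=[6]
#2 0x30→b6/s0 VC-HIT; vc=[2]
#3 0x64→b12/s0 MISS; vc=[2,6]
#4 0x32→b6/s0 VC-HIT; vc=[2,12]
#5 0x30→b6/s0 L1-HIT; vc=[2,12]
#6 0x60→b12/s0 VC-HIT; vc=[2,6]
#7 0x67→b12/s0 L1-HIT; vc=[2,6]
#8 0x35→b6/s0 VC-HIT; vc=[2,12]
#9 0x65→b12/s0 VC-HIT; vc=[2,6]
#10 0x11→b2/s0 VC-HIT; vc=[12,6]
#11 0x32→b6/s0 VC-HIT; vc=[12,2]
#12 0x61→b12/s0 VC-HIT; vc=[6,2]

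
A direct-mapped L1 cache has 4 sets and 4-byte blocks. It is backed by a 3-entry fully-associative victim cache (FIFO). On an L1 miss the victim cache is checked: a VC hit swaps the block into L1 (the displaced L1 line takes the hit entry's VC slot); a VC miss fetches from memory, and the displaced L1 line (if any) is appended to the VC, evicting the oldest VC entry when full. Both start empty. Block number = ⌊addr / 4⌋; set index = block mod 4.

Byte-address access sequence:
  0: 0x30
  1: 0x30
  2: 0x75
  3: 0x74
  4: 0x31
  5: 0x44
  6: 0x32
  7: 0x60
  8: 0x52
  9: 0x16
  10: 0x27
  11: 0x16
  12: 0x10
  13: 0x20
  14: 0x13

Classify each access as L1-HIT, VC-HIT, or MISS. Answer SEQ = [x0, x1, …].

  [0] addr=0x30 blk=12 s=0: MISS | VC []
  [1] addr=0x30 blk=12 s=0: L1-HIT | VC []
  [2] addr=0x75 blk=29 s=1: MISS | VC []
  [3] addr=0x74 blk=29 s=1: L1-HIT | VC []
  [4] addr=0x31 blk=12 s=0: L1-HIT | VC []
  [5] addr=0x44 blk=17 s=1: MISS | VC [29]
  [6] addr=0x32 blk=12 s=0: L1-HIT | VC [29]
  [7] addr=0x60 blk=24 s=0: MISS | VC [29, 12]
  [8] addr=0x52 blk=20 s=0: MISS | VC [29, 12, 24]
  [9] addr=0x16 blk=5 s=1: MISS | VC [12, 24, 17]
  [10] addr=0x27 blk=9 s=1: MISS | VC [24, 17, 5]
  [11] addr=0x16 blk=5 s=1: VC-HIT | VC [24, 17, 9]
  [12] addr=0x10 blk=4 s=0: MISS | VC [17, 9, 20]
  [13] addr=0x20 blk=8 s=0: MISS | VC [9, 20, 4]
  [14] addr=0x13 blk=4 s=0: VC-HIT | VC [9, 20, 8]

SEQ = [MISS, L1-HIT, MISS, L1-HIT, L1-HIT, MISS, L1-HIT, MISS, MISS, MISS, MISS, VC-HIT, MISS, MISS, VC-HIT]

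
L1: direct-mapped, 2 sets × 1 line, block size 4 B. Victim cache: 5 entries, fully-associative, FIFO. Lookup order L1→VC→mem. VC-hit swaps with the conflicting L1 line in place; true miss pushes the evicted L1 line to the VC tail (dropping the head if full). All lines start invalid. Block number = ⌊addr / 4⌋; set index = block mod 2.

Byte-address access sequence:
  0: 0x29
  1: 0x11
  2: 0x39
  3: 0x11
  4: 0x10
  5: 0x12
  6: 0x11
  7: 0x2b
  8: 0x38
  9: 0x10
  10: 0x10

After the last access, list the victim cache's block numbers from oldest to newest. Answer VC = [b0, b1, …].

#0 0x29→b10/s0 MISS; vc=[]
#1 0x11→b4/s0 MISS; vc=[10]
#2 0x39→b14/s0 MISS; vc=[10,4]
#3 0x11→b4/s0 VC-HIT; vc=[10,14]
#4 0x10→b4/s0 L1-HIT; vc=[10,14]
#5 0x12→b4/s0 L1-HIT; vc=[10,14]
#6 0x11→b4/s0 L1-HIT; vc=[10,14]
#7 0x2b→b10/s0 VC-HIT; vc=[4,14]
#8 0x38→b14/s0 VC-HIT; vc=[4,10]
#9 0x10→b4/s0 VC-HIT; vc=[14,10]
#10 0x10→b4/s0 L1-HIT; vc=[14,10]

VC = [14, 10]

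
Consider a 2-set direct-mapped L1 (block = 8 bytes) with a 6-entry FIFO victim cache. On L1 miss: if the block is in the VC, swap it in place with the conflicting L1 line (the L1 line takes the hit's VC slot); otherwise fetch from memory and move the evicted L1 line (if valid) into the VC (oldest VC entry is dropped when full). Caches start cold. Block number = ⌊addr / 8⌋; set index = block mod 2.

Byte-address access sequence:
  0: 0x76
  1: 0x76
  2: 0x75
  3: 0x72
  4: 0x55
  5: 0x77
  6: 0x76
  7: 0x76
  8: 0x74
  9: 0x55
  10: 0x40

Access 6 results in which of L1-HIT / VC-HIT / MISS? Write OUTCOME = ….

OUTCOME = L1-HIT

0: 0x76 (blk 14, set 0) → MISS  vc=[]
1: 0x76 (blk 14, set 0) → L1-HIT  vc=[]
2: 0x75 (blk 14, set 0) → L1-HIT  vc=[]
3: 0x72 (blk 14, set 0) → L1-HIT  vc=[]
4: 0x55 (blk 10, set 0) → MISS  vc=[14]
5: 0x77 (blk 14, set 0) → VC-HIT  vc=[10]
6: 0x76 (blk 14, set 0) → L1-HIT  vc=[10]
7: 0x76 (blk 14, set 0) → L1-HIT  vc=[10]
8: 0x74 (blk 14, set 0) → L1-HIT  vc=[10]
9: 0x55 (blk 10, set 0) → VC-HIT  vc=[14]
10: 0x40 (blk 8, set 0) → MISS  vc=[14, 10]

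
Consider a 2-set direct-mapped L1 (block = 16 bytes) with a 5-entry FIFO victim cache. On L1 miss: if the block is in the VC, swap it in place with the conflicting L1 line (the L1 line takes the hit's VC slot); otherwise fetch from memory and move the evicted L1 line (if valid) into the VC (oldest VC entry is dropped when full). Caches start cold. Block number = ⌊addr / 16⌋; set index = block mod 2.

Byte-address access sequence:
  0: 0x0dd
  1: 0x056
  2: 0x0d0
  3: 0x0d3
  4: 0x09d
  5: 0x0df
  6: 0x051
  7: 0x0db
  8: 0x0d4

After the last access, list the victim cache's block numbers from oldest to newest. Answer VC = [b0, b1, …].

VC = [5, 9]

0: 0xdd (blk 13, set 1) → MISS  vc=[]
1: 0x56 (blk 5, set 1) → MISS  vc=[13]
2: 0xd0 (blk 13, set 1) → VC-HIT  vc=[5]
3: 0xd3 (blk 13, set 1) → L1-HIT  vc=[5]
4: 0x9d (blk 9, set 1) → MISS  vc=[5, 13]
5: 0xdf (blk 13, set 1) → VC-HIT  vc=[5, 9]
6: 0x51 (blk 5, set 1) → VC-HIT  vc=[13, 9]
7: 0xdb (blk 13, set 1) → VC-HIT  vc=[5, 9]
8: 0xd4 (blk 13, set 1) → L1-HIT  vc=[5, 9]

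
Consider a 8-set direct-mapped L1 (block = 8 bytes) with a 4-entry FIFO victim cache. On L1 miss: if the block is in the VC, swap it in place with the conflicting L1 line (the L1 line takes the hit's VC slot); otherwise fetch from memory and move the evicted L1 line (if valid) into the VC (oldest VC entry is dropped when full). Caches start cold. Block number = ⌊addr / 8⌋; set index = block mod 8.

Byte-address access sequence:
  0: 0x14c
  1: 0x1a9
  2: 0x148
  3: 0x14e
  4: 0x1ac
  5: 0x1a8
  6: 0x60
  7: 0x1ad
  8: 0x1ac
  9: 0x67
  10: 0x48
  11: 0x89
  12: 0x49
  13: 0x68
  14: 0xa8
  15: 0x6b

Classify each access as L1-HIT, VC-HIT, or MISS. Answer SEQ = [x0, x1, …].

SEQ = [MISS, MISS, L1-HIT, L1-HIT, L1-HIT, L1-HIT, MISS, L1-HIT, L1-HIT, L1-HIT, MISS, MISS, VC-HIT, MISS, MISS, VC-HIT]

#0 0x14c→b41/s1 MISS; vc=[]
#1 0x1a9→b53/s5 MISS; vc=[]
#2 0x148→b41/s1 L1-HIT; vc=[]
#3 0x14e→b41/s1 L1-HIT; vc=[]
#4 0x1ac→b53/s5 L1-HIT; vc=[]
#5 0x1a8→b53/s5 L1-HIT; vc=[]
#6 0x60→b12/s4 MISS; vc=[]
#7 0x1ad→b53/s5 L1-HIT; vc=[]
#8 0x1ac→b53/s5 L1-HIT; vc=[]
#9 0x67→b12/s4 L1-HIT; vc=[]
#10 0x48→b9/s1 MISS; vc=[41]
#11 0x89→b17/s1 MISS; vc=[41,9]
#12 0x49→b9/s1 VC-HIT; vc=[41,17]
#13 0x68→b13/s5 MISS; vc=[41,17,53]
#14 0xa8→b21/s5 MISS; vc=[41,17,53,13]
#15 0x6b→b13/s5 VC-HIT; vc=[41,17,53,21]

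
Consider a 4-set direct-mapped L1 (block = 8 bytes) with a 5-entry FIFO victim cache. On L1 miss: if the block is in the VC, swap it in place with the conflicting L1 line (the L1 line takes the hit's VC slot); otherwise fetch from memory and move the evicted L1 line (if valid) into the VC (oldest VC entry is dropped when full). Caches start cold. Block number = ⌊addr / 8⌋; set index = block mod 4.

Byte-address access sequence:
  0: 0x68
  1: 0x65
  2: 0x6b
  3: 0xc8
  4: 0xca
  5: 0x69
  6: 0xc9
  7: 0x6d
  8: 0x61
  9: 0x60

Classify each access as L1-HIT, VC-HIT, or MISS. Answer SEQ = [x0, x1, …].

SEQ = [MISS, MISS, L1-HIT, MISS, L1-HIT, VC-HIT, VC-HIT, VC-HIT, L1-HIT, L1-HIT]

#0 0x68→b13/s1 MISS; vc=[]
#1 0x65→b12/s0 MISS; vc=[]
#2 0x6b→b13/s1 L1-HIT; vc=[]
#3 0xc8→b25/s1 MISS; vc=[13]
#4 0xca→b25/s1 L1-HIT; vc=[13]
#5 0x69→b13/s1 VC-HIT; vc=[25]
#6 0xc9→b25/s1 VC-HIT; vc=[13]
#7 0x6d→b13/s1 VC-HIT; vc=[25]
#8 0x61→b12/s0 L1-HIT; vc=[25]
#9 0x60→b12/s0 L1-HIT; vc=[25]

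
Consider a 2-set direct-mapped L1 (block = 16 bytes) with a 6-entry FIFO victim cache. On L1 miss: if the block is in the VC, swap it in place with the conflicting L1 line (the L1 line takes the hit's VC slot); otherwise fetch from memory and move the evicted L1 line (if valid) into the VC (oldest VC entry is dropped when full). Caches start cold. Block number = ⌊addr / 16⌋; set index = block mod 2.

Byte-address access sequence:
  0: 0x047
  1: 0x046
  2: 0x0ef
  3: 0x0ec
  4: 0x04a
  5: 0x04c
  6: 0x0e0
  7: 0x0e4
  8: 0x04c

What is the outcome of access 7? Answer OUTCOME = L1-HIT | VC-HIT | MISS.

  [0] addr=0x47 blk=4 s=0: MISS | VC []
  [1] addr=0x46 blk=4 s=0: L1-HIT | VC []
  [2] addr=0xef blk=14 s=0: MISS | VC [4]
  [3] addr=0xec blk=14 s=0: L1-HIT | VC [4]
  [4] addr=0x4a blk=4 s=0: VC-HIT | VC [14]
  [5] addr=0x4c blk=4 s=0: L1-HIT | VC [14]
  [6] addr=0xe0 blk=14 s=0: VC-HIT | VC [4]
  [7] addr=0xe4 blk=14 s=0: L1-HIT | VC [4]
  [8] addr=0x4c blk=4 s=0: VC-HIT | VC [14]

OUTCOME = L1-HIT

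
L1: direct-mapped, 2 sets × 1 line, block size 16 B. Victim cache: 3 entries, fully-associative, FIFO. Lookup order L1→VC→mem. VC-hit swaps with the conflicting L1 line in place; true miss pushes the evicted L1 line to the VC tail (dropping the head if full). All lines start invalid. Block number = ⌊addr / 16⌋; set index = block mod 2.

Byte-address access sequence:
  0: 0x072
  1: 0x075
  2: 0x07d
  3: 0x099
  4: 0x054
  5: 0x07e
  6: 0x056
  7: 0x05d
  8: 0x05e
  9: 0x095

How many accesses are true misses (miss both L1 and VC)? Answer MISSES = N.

MISSES = 3

0: 0x72 (blk 7, set 1) → MISS  vc=[]
1: 0x75 (blk 7, set 1) → L1-HIT  vc=[]
2: 0x7d (blk 7, set 1) → L1-HIT  vc=[]
3: 0x99 (blk 9, set 1) → MISS  vc=[7]
4: 0x54 (blk 5, set 1) → MISS  vc=[7, 9]
5: 0x7e (blk 7, set 1) → VC-HIT  vc=[5, 9]
6: 0x56 (blk 5, set 1) → VC-HIT  vc=[7, 9]
7: 0x5d (blk 5, set 1) → L1-HIT  vc=[7, 9]
8: 0x5e (blk 5, set 1) → L1-HIT  vc=[7, 9]
9: 0x95 (blk 9, set 1) → VC-HIT  vc=[7, 5]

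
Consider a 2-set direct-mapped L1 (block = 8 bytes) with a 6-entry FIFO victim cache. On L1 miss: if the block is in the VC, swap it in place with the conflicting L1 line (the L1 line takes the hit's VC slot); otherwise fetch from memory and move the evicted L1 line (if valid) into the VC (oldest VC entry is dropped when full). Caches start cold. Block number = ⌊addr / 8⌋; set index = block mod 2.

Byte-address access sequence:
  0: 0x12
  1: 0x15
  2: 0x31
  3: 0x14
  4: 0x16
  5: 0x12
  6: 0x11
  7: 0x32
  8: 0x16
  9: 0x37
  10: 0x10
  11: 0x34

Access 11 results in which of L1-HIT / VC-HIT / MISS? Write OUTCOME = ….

#0 0x12→b2/s0 MISS; vc=[]
#1 0x15→b2/s0 L1-HIT; vc=[]
#2 0x31→b6/s0 MISS; vc=[2]
#3 0x14→b2/s0 VC-HIT; vc=[6]
#4 0x16→b2/s0 L1-HIT; vc=[6]
#5 0x12→b2/s0 L1-HIT; vc=[6]
#6 0x11→b2/s0 L1-HIT; vc=[6]
#7 0x32→b6/s0 VC-HIT; vc=[2]
#8 0x16→b2/s0 VC-HIT; vc=[6]
#9 0x37→b6/s0 VC-HIT; vc=[2]
#10 0x10→b2/s0 VC-HIT; vc=[6]
#11 0x34→b6/s0 VC-HIT; vc=[2]

OUTCOME = VC-HIT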